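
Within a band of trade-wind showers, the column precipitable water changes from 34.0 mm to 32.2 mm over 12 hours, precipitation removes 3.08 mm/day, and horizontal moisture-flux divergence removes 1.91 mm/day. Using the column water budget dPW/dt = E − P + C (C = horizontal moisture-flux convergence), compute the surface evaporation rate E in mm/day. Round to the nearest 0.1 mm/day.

E ≈ 1.4 mm/day

dPW/dt = (32.2 − 34.0) mm / (12/24 day) = -3.600 mm/day.
E = dPW/dt + P − C = (-3.600) + 3.08 − (-1.91) = 1.4 mm/day.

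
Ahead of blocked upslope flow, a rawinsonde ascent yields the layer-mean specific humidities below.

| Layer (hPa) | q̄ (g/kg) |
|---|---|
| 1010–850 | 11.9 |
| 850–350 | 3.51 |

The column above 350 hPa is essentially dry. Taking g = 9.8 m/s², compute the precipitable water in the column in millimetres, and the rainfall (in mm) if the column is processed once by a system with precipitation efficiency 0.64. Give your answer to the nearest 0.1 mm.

Precipitable water is the column-integrated vapour mass per unit area: PW = (1/g) Σ q̄ Δp, with q in kg/kg and Δp in Pa (1 kg/m² of water = 1 mm).
Layer 1010–850 hPa: Δp = 160 hPa = 16000 Pa, q̄ = 0.0119 kg/kg → 0.0119 × 16000 / 9.8 = 19.43 mm
Layer 850–350 hPa: Δp = 500 hPa = 50000 Pa, q̄ = 0.00351 kg/kg → 0.00351 × 50000 / 9.8 = 17.91 mm
PW = 19.43 + 17.91 = 37.34 ≈ 37.3 mm.
Rainfall = ε × PW = 0.64 × 37.3 = 23.9 mm.

PW ≈ 37.3 mm; rainfall ≈ 23.9 mm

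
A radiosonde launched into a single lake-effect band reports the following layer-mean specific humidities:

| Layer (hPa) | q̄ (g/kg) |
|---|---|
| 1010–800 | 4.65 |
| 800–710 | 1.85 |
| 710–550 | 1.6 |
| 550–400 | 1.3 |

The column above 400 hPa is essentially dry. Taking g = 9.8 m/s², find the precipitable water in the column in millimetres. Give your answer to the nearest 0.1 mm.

PW ≈ 16.3 mm

Precipitable water is the column-integrated vapour mass per unit area: PW = (1/g) Σ q̄ Δp, with q in kg/kg and Δp in Pa (1 kg/m² of water = 1 mm).
Layer 1010–800 hPa: Δp = 210 hPa = 21000 Pa, q̄ = 0.00465 kg/kg → 0.00465 × 21000 / 9.8 = 9.96 mm
Layer 800–710 hPa: Δp = 90 hPa = 9000 Pa, q̄ = 0.00185 kg/kg → 0.00185 × 9000 / 9.8 = 1.70 mm
Layer 710–550 hPa: Δp = 160 hPa = 16000 Pa, q̄ = 0.0016 kg/kg → 0.0016 × 16000 / 9.8 = 2.61 mm
Layer 550–400 hPa: Δp = 150 hPa = 15000 Pa, q̄ = 0.0013 kg/kg → 0.0013 × 15000 / 9.8 = 1.99 mm
PW = 9.96 + 1.70 + 2.61 + 1.99 = 16.26 ≈ 16.3 mm.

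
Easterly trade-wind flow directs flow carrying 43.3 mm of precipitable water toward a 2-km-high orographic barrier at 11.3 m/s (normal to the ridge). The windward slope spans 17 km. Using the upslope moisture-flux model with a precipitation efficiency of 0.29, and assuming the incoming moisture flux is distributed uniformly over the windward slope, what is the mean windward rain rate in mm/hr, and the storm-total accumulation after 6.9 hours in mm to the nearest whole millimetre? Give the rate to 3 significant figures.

Incoming column moisture flux per unit ridge length: F = V × PW = 11.3 × 43.3 = 489.29 mm·m/s.
Spread over the 17 km slope with efficiency ε = 0.29: R = ε·F/W = 0.29 × 489.29 / 17000 m = 8.347e-03 mm/s.
R = 8.347e-03 × 3600 = 30.0 mm/hr.
Over 6.9 h: total = 30.0 × 6.9 = 207 mm.

R ≈ 30.0 mm/hr; total ≈ 207 mm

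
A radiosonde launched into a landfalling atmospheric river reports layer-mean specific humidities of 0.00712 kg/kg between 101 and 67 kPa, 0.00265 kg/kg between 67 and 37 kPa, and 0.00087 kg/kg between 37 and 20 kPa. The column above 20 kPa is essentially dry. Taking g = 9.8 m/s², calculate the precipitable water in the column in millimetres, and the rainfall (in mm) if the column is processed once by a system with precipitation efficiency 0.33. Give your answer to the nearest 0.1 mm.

Precipitable water is the column-integrated vapour mass per unit area: PW = (1/g) Σ q̄ Δp, with q in kg/kg and Δp in Pa (1 kg/m² of water = 1 mm).
Layer 101–67 kPa: Δp = 340 hPa = 34000 Pa, q̄ = 0.00712 kg/kg → 0.00712 × 34000 / 9.8 = 24.70 mm
Layer 67–37 kPa: Δp = 300 hPa = 30000 Pa, q̄ = 0.00265 kg/kg → 0.00265 × 30000 / 9.8 = 8.11 mm
Layer 37–20 kPa: Δp = 170 hPa = 17000 Pa, q̄ = 0.00087 kg/kg → 0.00087 × 17000 / 9.8 = 1.51 mm
PW = 24.70 + 8.11 + 1.51 = 34.32 ≈ 34.3 mm.
Rainfall = ε × PW = 0.33 × 34.3 = 11.3 mm.

PW ≈ 34.3 mm; rainfall ≈ 11.3 mm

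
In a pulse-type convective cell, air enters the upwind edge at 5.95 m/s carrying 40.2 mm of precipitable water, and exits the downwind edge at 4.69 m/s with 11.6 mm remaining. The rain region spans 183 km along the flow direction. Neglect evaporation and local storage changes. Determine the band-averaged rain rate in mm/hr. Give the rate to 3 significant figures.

Column moisture flux per unit crosswind length is F = V × PW.
Inflow: F_in = 5.95 × 40.2 = 239.19 mm·m/s
Outflow: F_out = 4.69 × 11.6 = 54.404 mm·m/s
Steady-state rate R = (F_in − F_out)/L = (239.19 − 54.404) / 183000 m = 1.010e-03 mm/s.
R = 1.010e-03 × 3600 = 3.64 mm/hr.

R ≈ 3.64 mm/hr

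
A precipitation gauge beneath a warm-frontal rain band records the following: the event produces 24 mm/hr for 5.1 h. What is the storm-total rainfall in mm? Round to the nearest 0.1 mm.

Total = Σ Rᵢ Δtᵢ = 24 × 5.1
      = 122.4 = 122.4 mm.

total ≈ 122.4 mm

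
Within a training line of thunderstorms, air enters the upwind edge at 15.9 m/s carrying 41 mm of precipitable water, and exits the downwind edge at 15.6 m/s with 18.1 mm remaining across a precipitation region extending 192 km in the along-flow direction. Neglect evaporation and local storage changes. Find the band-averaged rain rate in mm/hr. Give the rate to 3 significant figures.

Column moisture flux per unit crosswind length is F = V × PW.
Inflow: F_in = 15.9 × 41 = 651.9 mm·m/s
Outflow: F_out = 15.6 × 18.1 = 282.36 mm·m/s
Steady-state rate R = (F_in − F_out)/L = (651.9 − 282.36) / 192000 m = 1.925e-03 mm/s.
R = 1.925e-03 × 3600 = 6.93 mm/hr.

R ≈ 6.93 mm/hr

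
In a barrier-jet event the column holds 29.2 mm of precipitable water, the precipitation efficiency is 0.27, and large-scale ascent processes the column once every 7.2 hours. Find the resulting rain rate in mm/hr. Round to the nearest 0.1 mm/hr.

R ≈ 1.1 mm/hr

Each overturning extracts ε × PW = 0.27 × 29.2 = 7.884 mm.
Rate = ε·PW / τ = 7.884 / 7.2 h = 1.1 mm/hr.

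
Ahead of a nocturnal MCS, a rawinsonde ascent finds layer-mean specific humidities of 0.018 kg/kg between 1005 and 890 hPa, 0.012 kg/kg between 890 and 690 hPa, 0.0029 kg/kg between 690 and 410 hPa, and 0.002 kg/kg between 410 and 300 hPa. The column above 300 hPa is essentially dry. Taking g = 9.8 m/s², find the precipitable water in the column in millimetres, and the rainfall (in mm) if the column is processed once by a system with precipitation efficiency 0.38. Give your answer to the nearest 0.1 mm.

PW ≈ 56.1 mm; rainfall ≈ 21.3 mm

Precipitable water is the column-integrated vapour mass per unit area: PW = (1/g) Σ q̄ Δp, with q in kg/kg and Δp in Pa (1 kg/m² of water = 1 mm).
Layer 1005–890 hPa: Δp = 115 hPa = 11500 Pa, q̄ = 0.018 kg/kg → 0.018 × 11500 / 9.8 = 21.12 mm
Layer 890–690 hPa: Δp = 200 hPa = 20000 Pa, q̄ = 0.012 kg/kg → 0.012 × 20000 / 9.8 = 24.49 mm
Layer 690–410 hPa: Δp = 280 hPa = 28000 Pa, q̄ = 0.0029 kg/kg → 0.0029 × 28000 / 9.8 = 8.29 mm
Layer 410–300 hPa: Δp = 110 hPa = 11000 Pa, q̄ = 0.002 kg/kg → 0.002 × 11000 / 9.8 = 2.24 mm
PW = 21.12 + 24.49 + 8.29 + 2.24 = 56.14 ≈ 56.1 mm.
Rainfall = ε × PW = 0.38 × 56.1 = 21.3 mm.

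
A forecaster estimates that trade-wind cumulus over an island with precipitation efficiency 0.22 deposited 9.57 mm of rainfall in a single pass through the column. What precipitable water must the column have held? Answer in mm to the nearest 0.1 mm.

PW ≈ 43.5 mm

PW = rainfall / ε = 9.57 / 0.22 = 43.5 mm.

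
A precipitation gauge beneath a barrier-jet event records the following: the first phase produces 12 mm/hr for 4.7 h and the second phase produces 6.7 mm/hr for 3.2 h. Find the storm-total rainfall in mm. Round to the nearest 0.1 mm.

Total = Σ Rᵢ Δtᵢ = 12 × 4.7 + 6.7 × 3.2
      = 56.4 + 21.44 = 77.8 mm.

total ≈ 77.8 mm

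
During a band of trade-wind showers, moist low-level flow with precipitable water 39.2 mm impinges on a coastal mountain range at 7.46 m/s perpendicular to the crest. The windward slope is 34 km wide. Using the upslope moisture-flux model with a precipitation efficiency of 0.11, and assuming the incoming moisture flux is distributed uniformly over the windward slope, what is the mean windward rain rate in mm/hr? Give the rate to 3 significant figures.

Incoming column moisture flux per unit ridge length: F = V × PW = 7.46 × 39.2 = 292.432 mm·m/s.
Spread over the 34 km slope with efficiency ε = 0.11: R = ε·F/W = 0.11 × 292.432 / 34000 m = 9.461e-04 mm/s.
R = 9.461e-04 × 3600 = 3.41 mm/hr.

R ≈ 3.41 mm/hr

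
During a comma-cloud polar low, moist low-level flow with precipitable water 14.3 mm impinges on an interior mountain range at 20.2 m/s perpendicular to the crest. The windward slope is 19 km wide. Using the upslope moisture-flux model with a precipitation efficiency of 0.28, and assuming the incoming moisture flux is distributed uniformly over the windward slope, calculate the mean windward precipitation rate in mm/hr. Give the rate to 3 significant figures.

Incoming column moisture flux per unit ridge length: F = V × PW = 20.2 × 14.3 = 288.86 mm·m/s.
Spread over the 19 km slope with efficiency ε = 0.28: R = ε·F/W = 0.28 × 288.86 / 19000 m = 4.257e-03 mm/s.
R = 4.257e-03 × 3600 = 15.3 mm/hr.

R ≈ 15.3 mm/hr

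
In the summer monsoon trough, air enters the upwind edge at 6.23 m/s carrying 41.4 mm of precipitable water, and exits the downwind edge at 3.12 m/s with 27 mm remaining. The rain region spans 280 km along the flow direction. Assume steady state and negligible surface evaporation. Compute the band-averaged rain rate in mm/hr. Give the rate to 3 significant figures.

Column moisture flux per unit crosswind length is F = V × PW.
Inflow: F_in = 6.23 × 41.4 = 257.922 mm·m/s
Outflow: F_out = 3.12 × 27 = 84.24 mm·m/s
Steady-state rate R = (F_in − F_out)/L = (257.922 − 84.24) / 280000 m = 6.203e-04 mm/s.
R = 6.203e-04 × 3600 = 2.23 mm/hr.

R ≈ 2.23 mm/hr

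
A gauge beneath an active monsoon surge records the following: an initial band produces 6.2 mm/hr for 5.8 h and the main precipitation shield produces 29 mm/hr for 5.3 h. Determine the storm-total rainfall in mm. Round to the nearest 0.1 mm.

total ≈ 189.7 mm

Total = Σ Rᵢ Δtᵢ = 6.2 × 5.8 + 29 × 5.3
      = 35.96 + 153.7 = 189.7 mm.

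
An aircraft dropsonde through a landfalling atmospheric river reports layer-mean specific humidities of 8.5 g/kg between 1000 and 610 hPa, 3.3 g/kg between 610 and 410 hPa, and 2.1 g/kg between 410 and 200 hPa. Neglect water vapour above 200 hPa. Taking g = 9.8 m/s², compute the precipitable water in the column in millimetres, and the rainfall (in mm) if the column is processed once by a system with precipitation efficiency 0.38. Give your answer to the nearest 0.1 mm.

PW ≈ 45.1 mm; rainfall ≈ 17.1 mm

Precipitable water is the column-integrated vapour mass per unit area: PW = (1/g) Σ q̄ Δp, with q in kg/kg and Δp in Pa (1 kg/m² of water = 1 mm).
Layer 1000–610 hPa: Δp = 390 hPa = 39000 Pa, q̄ = 0.0085 kg/kg → 0.0085 × 39000 / 9.8 = 33.83 mm
Layer 610–410 hPa: Δp = 200 hPa = 20000 Pa, q̄ = 0.0033 kg/kg → 0.0033 × 20000 / 9.8 = 6.73 mm
Layer 410–200 hPa: Δp = 210 hPa = 21000 Pa, q̄ = 0.0021 kg/kg → 0.0021 × 21000 / 9.8 = 4.50 mm
PW = 33.83 + 6.73 + 4.50 = 45.06 ≈ 45.1 mm.
Rainfall = ε × PW = 0.38 × 45.1 = 17.1 mm.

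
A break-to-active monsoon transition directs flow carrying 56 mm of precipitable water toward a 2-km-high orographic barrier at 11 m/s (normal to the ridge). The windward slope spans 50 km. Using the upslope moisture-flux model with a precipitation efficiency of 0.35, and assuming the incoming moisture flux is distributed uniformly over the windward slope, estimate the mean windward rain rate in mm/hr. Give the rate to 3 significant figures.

R ≈ 15.5 mm/hr

Incoming column moisture flux per unit ridge length: F = V × PW = 11 × 56 = 616 mm·m/s.
Spread over the 50 km slope with efficiency ε = 0.35: R = ε·F/W = 0.35 × 616 / 50000 m = 4.312e-03 mm/s.
R = 4.312e-03 × 3600 = 15.5 mm/hr.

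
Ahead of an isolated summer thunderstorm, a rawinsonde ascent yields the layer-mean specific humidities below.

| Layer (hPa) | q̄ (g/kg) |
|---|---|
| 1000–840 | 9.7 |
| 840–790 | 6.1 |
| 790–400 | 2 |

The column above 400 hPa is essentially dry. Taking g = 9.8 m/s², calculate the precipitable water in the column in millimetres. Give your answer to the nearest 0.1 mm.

PW ≈ 26.9 mm

Precipitable water is the column-integrated vapour mass per unit area: PW = (1/g) Σ q̄ Δp, with q in kg/kg and Δp in Pa (1 kg/m² of water = 1 mm).
Layer 1000–840 hPa: Δp = 160 hPa = 16000 Pa, q̄ = 0.0097 kg/kg → 0.0097 × 16000 / 9.8 = 15.84 mm
Layer 840–790 hPa: Δp = 50 hPa = 5000 Pa, q̄ = 0.0061 kg/kg → 0.0061 × 5000 / 9.8 = 3.11 mm
Layer 790–400 hPa: Δp = 390 hPa = 39000 Pa, q̄ = 0.002 kg/kg → 0.002 × 39000 / 9.8 = 7.96 mm
PW = 15.84 + 3.11 + 7.96 = 26.91 ≈ 26.9 mm.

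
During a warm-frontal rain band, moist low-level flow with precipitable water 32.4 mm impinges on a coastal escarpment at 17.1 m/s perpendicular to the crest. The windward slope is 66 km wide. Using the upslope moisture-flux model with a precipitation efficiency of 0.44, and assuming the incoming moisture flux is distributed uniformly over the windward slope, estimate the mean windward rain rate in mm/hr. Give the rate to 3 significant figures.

R ≈ 13.3 mm/hr

Incoming column moisture flux per unit ridge length: F = V × PW = 17.1 × 32.4 = 554.04 mm·m/s.
Spread over the 66 km slope with efficiency ε = 0.44: R = ε·F/W = 0.44 × 554.04 / 66000 m = 3.694e-03 mm/s.
R = 3.694e-03 × 3600 = 13.3 mm/hr.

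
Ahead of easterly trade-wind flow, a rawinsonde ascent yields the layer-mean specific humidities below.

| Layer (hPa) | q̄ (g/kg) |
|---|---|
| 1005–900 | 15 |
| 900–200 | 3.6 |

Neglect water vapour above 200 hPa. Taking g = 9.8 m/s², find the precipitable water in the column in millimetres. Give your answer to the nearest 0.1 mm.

Precipitable water is the column-integrated vapour mass per unit area: PW = (1/g) Σ q̄ Δp, with q in kg/kg and Δp in Pa (1 kg/m² of water = 1 mm).
Layer 1005–900 hPa: Δp = 105 hPa = 10500 Pa, q̄ = 0.015 kg/kg → 0.015 × 10500 / 9.8 = 16.07 mm
Layer 900–200 hPa: Δp = 700 hPa = 70000 Pa, q̄ = 0.0036 kg/kg → 0.0036 × 70000 / 9.8 = 25.71 mm
PW = 16.07 + 25.71 = 41.78 ≈ 41.8 mm.

PW ≈ 41.8 mm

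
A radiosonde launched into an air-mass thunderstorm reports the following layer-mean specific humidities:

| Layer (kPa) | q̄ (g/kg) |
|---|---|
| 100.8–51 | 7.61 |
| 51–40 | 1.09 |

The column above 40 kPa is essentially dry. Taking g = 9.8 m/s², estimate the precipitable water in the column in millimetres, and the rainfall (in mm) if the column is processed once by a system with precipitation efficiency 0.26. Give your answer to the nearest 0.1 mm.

PW ≈ 39.9 mm; rainfall ≈ 10.4 mm

Precipitable water is the column-integrated vapour mass per unit area: PW = (1/g) Σ q̄ Δp, with q in kg/kg and Δp in Pa (1 kg/m² of water = 1 mm).
Layer 100.8–51 kPa: Δp = 498 hPa = 49800 Pa, q̄ = 0.00761 kg/kg → 0.00761 × 49800 / 9.8 = 38.67 mm
Layer 51–40 kPa: Δp = 110 hPa = 11000 Pa, q̄ = 0.00109 kg/kg → 0.00109 × 11000 / 9.8 = 1.22 mm
PW = 38.67 + 1.22 = 39.89 ≈ 39.9 mm.
Rainfall = ε × PW = 0.26 × 39.9 = 10.4 mm.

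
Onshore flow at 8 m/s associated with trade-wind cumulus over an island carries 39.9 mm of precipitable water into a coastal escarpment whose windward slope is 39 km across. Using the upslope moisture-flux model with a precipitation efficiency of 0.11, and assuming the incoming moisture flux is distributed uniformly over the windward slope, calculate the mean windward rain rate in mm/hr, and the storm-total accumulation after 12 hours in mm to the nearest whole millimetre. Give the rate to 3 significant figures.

Incoming column moisture flux per unit ridge length: F = V × PW = 8 × 39.9 = 319.2 mm·m/s.
Spread over the 39 km slope with efficiency ε = 0.11: R = ε·F/W = 0.11 × 319.2 / 39000 m = 9.003e-04 mm/s.
R = 9.003e-04 × 3600 = 3.24 mm/hr.
Over 12 h: total = 3.24 × 12 = 38.88 ≈ 39 mm.

R ≈ 3.24 mm/hr; total ≈ 39 mm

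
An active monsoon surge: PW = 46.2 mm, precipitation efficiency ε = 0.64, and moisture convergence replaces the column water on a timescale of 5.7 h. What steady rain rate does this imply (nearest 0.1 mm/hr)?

Each overturning extracts ε × PW = 0.64 × 46.2 = 29.568 mm.
Rate = ε·PW / τ = 29.568 / 5.7 h = 5.2 mm/hr.

R ≈ 5.2 mm/hr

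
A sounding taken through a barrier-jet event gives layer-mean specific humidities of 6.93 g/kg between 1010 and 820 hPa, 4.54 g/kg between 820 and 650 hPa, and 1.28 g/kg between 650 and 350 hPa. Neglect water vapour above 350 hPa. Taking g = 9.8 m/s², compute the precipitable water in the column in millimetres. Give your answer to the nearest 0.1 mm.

PW ≈ 25.2 mm

Precipitable water is the column-integrated vapour mass per unit area: PW = (1/g) Σ q̄ Δp, with q in kg/kg and Δp in Pa (1 kg/m² of water = 1 mm).
Layer 1010–820 hPa: Δp = 190 hPa = 19000 Pa, q̄ = 0.00693 kg/kg → 0.00693 × 19000 / 9.8 = 13.44 mm
Layer 820–650 hPa: Δp = 170 hPa = 17000 Pa, q̄ = 0.00454 kg/kg → 0.00454 × 17000 / 9.8 = 7.88 mm
Layer 650–350 hPa: Δp = 300 hPa = 30000 Pa, q̄ = 0.00128 kg/kg → 0.00128 × 30000 / 9.8 = 3.92 mm
PW = 13.44 + 7.88 + 3.92 = 25.24 ≈ 25.2 mm.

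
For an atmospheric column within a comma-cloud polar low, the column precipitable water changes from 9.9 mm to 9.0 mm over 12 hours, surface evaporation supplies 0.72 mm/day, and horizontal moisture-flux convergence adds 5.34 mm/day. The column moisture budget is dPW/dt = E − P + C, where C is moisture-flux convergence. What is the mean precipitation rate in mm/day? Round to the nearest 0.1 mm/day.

P ≈ 7.9 mm/day

dPW/dt = (9.0 − 9.9) mm / (12/24 day) = -1.800 mm/day.
P = E + C − dPW/dt = 0.72 + (5.34) − (-1.800) = 7.9 mm/day.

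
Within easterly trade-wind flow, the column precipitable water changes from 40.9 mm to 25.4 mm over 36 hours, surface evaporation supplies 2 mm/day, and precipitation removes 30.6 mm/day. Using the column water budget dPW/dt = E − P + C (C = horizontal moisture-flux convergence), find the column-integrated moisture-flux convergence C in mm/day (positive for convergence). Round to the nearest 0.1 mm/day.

dPW/dt = (25.4 − 40.9) mm / (36/24 day) = -10.333 mm/day.
C = dPW/dt − E + P = (-10.333) − 2 + 30.6 = 18.3 mm/day.

C ≈ 18.3 mm/day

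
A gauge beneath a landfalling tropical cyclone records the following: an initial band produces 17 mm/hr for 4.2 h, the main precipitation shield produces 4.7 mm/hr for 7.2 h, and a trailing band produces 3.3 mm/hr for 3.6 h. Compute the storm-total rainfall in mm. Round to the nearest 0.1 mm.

Total = Σ Rᵢ Δtᵢ = 17 × 4.2 + 4.7 × 7.2 + 3.3 × 3.6
      = 71.4 + 33.84 + 11.88 = 117.1 mm.

total ≈ 117.1 mm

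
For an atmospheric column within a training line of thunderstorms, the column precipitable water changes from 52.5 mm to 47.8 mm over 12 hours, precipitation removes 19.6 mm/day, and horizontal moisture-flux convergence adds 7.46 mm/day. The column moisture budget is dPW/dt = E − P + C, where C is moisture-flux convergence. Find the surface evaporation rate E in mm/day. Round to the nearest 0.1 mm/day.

dPW/dt = (47.8 − 52.5) mm / (12/24 day) = -9.400 mm/day.
E = dPW/dt + P − C = (-9.400) + 19.6 − (7.46) = 2.7 mm/day.

E ≈ 2.7 mm/day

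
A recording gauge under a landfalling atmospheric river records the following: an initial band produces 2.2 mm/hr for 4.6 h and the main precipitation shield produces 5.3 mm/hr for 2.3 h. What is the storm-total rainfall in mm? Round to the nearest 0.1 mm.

total ≈ 22.3 mm

Total = Σ Rᵢ Δtᵢ = 2.2 × 4.6 + 5.3 × 2.3
      = 10.12 + 12.19 = 22.3 mm.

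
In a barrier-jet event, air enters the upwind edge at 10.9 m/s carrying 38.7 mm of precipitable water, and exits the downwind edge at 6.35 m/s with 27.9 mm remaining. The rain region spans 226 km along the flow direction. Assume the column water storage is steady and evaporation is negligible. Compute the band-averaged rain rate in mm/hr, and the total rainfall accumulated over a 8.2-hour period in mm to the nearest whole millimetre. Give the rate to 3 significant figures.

R ≈ 3.90 mm/hr; total ≈ 32 mm

Column moisture flux per unit crosswind length is F = V × PW.
Inflow: F_in = 10.9 × 38.7 = 421.83 mm·m/s
Outflow: F_out = 6.35 × 27.9 = 177.165 mm·m/s
Steady-state rate R = (F_in − F_out)/L = (421.83 − 177.165) / 226000 m = 1.083e-03 mm/s.
R = 1.083e-03 × 3600 = 3.90 mm/hr.
Over 8.2 h: total = 3.90 × 8.2 = 31.98 ≈ 32 mm.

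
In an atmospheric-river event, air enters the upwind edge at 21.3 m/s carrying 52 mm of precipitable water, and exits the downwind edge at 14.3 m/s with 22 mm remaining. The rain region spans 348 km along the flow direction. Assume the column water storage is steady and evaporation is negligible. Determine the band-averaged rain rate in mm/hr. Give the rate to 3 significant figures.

R ≈ 8.20 mm/hr

Column moisture flux per unit crosswind length is F = V × PW.
Inflow: F_in = 21.3 × 52 = 1107.6 mm·m/s
Outflow: F_out = 14.3 × 22 = 314.6 mm·m/s
Steady-state rate R = (F_in − F_out)/L = (1107.6 − 314.6) / 348000 m = 2.279e-03 mm/s.
R = 2.279e-03 × 3600 = 8.20 mm/hr.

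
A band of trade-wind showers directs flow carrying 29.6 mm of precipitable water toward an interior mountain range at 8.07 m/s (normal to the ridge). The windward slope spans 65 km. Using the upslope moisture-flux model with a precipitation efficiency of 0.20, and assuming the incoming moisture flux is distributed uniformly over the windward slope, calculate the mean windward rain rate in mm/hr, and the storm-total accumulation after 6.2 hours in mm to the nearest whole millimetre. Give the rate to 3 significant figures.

R ≈ 2.65 mm/hr; total ≈ 16 mm

Incoming column moisture flux per unit ridge length: F = V × PW = 8.07 × 29.6 = 238.872 mm·m/s.
Spread over the 65 km slope with efficiency ε = 0.20: R = ε·F/W = 0.20 × 238.872 / 65000 m = 7.350e-04 mm/s.
R = 7.350e-04 × 3600 = 2.65 mm/hr.
Over 6.2 h: total = 2.65 × 6.2 = 16.43 ≈ 16 mm.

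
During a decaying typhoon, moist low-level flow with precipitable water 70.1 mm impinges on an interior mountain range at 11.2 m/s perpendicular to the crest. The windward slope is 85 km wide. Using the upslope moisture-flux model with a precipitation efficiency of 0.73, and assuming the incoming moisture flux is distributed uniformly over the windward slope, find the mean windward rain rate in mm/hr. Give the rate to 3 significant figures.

Incoming column moisture flux per unit ridge length: F = V × PW = 11.2 × 70.1 = 785.12 mm·m/s.
Spread over the 85 km slope with efficiency ε = 0.73: R = ε·F/W = 0.73 × 785.12 / 85000 m = 6.743e-03 mm/s.
R = 6.743e-03 × 3600 = 24.3 mm/hr.

R ≈ 24.3 mm/hr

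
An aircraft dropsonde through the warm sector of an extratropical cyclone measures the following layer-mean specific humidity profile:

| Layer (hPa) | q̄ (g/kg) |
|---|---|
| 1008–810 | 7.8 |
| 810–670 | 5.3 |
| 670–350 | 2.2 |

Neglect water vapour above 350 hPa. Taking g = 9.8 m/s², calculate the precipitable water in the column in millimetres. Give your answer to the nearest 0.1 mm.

Precipitable water is the column-integrated vapour mass per unit area: PW = (1/g) Σ q̄ Δp, with q in kg/kg and Δp in Pa (1 kg/m² of water = 1 mm).
Layer 1008–810 hPa: Δp = 198 hPa = 19800 Pa, q̄ = 0.0078 kg/kg → 0.0078 × 19800 / 9.8 = 15.76 mm
Layer 810–670 hPa: Δp = 140 hPa = 14000 Pa, q̄ = 0.0053 kg/kg → 0.0053 × 14000 / 9.8 = 7.57 mm
Layer 670–350 hPa: Δp = 320 hPa = 32000 Pa, q̄ = 0.0022 kg/kg → 0.0022 × 32000 / 9.8 = 7.18 mm
PW = 15.76 + 7.57 + 7.18 = 30.51 ≈ 30.5 mm.

PW ≈ 30.5 mm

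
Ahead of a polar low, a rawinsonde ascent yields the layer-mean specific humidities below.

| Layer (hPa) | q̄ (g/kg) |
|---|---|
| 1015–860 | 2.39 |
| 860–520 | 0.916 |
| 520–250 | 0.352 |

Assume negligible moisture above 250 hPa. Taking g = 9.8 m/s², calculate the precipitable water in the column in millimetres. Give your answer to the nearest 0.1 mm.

PW ≈ 7.9 mm

Precipitable water is the column-integrated vapour mass per unit area: PW = (1/g) Σ q̄ Δp, with q in kg/kg and Δp in Pa (1 kg/m² of water = 1 mm).
Layer 1015–860 hPa: Δp = 155 hPa = 15500 Pa, q̄ = 0.00239 kg/kg → 0.00239 × 15500 / 9.8 = 3.78 mm
Layer 860–520 hPa: Δp = 340 hPa = 34000 Pa, q̄ = 0.000916 kg/kg → 0.000916 × 34000 / 9.8 = 3.18 mm
Layer 520–250 hPa: Δp = 270 hPa = 27000 Pa, q̄ = 0.000352 kg/kg → 0.000352 × 27000 / 9.8 = 0.97 mm
PW = 3.78 + 3.18 + 0.97 = 7.93 ≈ 7.9 mm.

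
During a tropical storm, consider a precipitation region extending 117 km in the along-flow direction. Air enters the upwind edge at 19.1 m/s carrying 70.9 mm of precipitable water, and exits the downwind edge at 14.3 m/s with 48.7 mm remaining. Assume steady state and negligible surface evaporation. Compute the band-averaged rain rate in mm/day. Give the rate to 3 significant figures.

Column moisture flux per unit crosswind length is F = V × PW.
Inflow: F_in = 19.1 × 70.9 = 1354.19 mm·m/s
Outflow: F_out = 14.3 × 48.7 = 696.41 mm·m/s
Steady-state rate R = (F_in − F_out)/L = (1354.19 − 696.41) / 117000 m = 5.622e-03 mm/s.
R = 5.622e-03 × 3600 × 24 = 486 mm/day.

R ≈ 486 mm/day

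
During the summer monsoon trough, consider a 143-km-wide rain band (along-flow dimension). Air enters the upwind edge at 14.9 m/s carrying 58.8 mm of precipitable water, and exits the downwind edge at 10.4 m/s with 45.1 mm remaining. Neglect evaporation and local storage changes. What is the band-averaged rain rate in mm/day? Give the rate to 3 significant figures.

R ≈ 246 mm/day

Column moisture flux per unit crosswind length is F = V × PW.
Inflow: F_in = 14.9 × 58.8 = 876.12 mm·m/s
Outflow: F_out = 10.4 × 45.1 = 469.04 mm·m/s
Steady-state rate R = (F_in − F_out)/L = (876.12 − 469.04) / 143000 m = 2.847e-03 mm/s.
R = 2.847e-03 × 3600 × 24 = 246 mm/day.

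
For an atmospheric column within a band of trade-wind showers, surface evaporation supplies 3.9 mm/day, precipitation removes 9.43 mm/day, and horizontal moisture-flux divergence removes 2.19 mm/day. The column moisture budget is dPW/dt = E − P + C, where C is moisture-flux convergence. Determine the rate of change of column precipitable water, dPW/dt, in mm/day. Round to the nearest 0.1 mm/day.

dPW/dt = E − P + C = 3.9 − 9.43 + (-2.19) = -7.7 mm/day.

dPW/dt ≈ -7.7 mm/day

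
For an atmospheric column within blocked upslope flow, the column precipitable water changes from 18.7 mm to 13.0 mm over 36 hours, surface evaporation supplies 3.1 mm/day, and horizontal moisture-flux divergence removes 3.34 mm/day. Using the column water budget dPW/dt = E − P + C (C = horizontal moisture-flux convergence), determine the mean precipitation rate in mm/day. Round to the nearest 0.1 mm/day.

P ≈ 3.6 mm/day

dPW/dt = (13.0 − 18.7) mm / (36/24 day) = -3.800 mm/day.
P = E + C − dPW/dt = 3.1 + (-3.34) − (-3.800) = 3.6 mm/day.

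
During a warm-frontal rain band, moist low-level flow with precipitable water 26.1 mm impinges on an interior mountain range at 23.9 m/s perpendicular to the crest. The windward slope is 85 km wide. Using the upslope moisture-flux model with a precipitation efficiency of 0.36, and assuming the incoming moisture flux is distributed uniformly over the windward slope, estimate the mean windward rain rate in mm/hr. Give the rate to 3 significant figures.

Incoming column moisture flux per unit ridge length: F = V × PW = 23.9 × 26.1 = 623.79 mm·m/s.
Spread over the 85 km slope with efficiency ε = 0.36: R = ε·F/W = 0.36 × 623.79 / 85000 m = 2.642e-03 mm/s.
R = 2.642e-03 × 3600 = 9.51 mm/hr.

R ≈ 9.51 mm/hr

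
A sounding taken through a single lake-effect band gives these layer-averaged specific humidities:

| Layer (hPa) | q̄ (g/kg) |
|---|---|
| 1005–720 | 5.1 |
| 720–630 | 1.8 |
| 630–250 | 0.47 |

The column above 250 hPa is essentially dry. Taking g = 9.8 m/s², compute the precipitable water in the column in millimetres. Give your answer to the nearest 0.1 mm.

PW ≈ 18.3 mm

Precipitable water is the column-integrated vapour mass per unit area: PW = (1/g) Σ q̄ Δp, with q in kg/kg and Δp in Pa (1 kg/m² of water = 1 mm).
Layer 1005–720 hPa: Δp = 285 hPa = 28500 Pa, q̄ = 0.0051 kg/kg → 0.0051 × 28500 / 9.8 = 14.83 mm
Layer 720–630 hPa: Δp = 90 hPa = 9000 Pa, q̄ = 0.0018 kg/kg → 0.0018 × 9000 / 9.8 = 1.65 mm
Layer 630–250 hPa: Δp = 380 hPa = 38000 Pa, q̄ = 0.00047 kg/kg → 0.00047 × 38000 / 9.8 = 1.82 mm
PW = 14.83 + 1.65 + 1.82 = 18.30 ≈ 18.3 mm.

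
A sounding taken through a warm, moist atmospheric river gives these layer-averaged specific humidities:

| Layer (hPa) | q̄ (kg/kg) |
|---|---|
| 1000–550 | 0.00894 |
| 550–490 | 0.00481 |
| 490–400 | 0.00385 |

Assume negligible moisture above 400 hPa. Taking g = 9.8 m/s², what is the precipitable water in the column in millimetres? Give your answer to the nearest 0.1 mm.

PW ≈ 47.5 mm

Precipitable water is the column-integrated vapour mass per unit area: PW = (1/g) Σ q̄ Δp, with q in kg/kg and Δp in Pa (1 kg/m² of water = 1 mm).
Layer 1000–550 hPa: Δp = 450 hPa = 45000 Pa, q̄ = 0.00894 kg/kg → 0.00894 × 45000 / 9.8 = 41.05 mm
Layer 550–490 hPa: Δp = 60 hPa = 6000 Pa, q̄ = 0.00481 kg/kg → 0.00481 × 6000 / 9.8 = 2.94 mm
Layer 490–400 hPa: Δp = 90 hPa = 9000 Pa, q̄ = 0.00385 kg/kg → 0.00385 × 9000 / 9.8 = 3.54 mm
PW = 41.05 + 2.94 + 3.54 = 47.53 ≈ 47.5 mm.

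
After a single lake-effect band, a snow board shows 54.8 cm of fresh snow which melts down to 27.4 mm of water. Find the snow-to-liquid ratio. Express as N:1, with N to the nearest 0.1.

Ratio = snow depth / SWE = 548 mm / 27.4 mm = 20.0, i.e. 20.0:1.

ratio ≈ 20.0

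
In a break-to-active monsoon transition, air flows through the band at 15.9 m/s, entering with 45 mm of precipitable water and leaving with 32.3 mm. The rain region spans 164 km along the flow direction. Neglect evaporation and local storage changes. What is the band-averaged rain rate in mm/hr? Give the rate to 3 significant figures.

R ≈ 4.43 mm/hr

Column moisture flux per unit crosswind length is F = V × PW.
Inflow: F_in = 15.9 × 45 = 715.5 mm·m/s
Outflow: F_out = 15.9 × 32.3 = 513.57 mm·m/s
Steady-state rate R = (F_in − F_out)/L = (715.5 − 513.57) / 164000 m = 1.231e-03 mm/s.
R = 1.231e-03 × 3600 = 4.43 mm/hr.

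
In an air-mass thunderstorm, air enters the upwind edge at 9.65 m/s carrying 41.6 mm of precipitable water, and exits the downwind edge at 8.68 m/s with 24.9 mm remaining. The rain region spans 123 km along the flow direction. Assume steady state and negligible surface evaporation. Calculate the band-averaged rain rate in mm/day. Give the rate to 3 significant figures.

R ≈ 130 mm/day

Column moisture flux per unit crosswind length is F = V × PW.
Inflow: F_in = 9.65 × 41.6 = 401.44 mm·m/s
Outflow: F_out = 8.68 × 24.9 = 216.132 mm·m/s
Steady-state rate R = (F_in − F_out)/L = (401.44 − 216.132) / 123000 m = 1.507e-03 mm/s.
R = 1.507e-03 × 3600 × 24 = 130 mm/day.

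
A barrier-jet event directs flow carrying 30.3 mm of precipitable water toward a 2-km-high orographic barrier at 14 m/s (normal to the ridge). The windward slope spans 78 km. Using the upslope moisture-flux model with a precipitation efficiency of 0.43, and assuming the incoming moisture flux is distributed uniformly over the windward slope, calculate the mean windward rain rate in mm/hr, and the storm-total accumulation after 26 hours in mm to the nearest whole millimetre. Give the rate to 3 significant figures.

R ≈ 8.42 mm/hr; total ≈ 219 mm

Incoming column moisture flux per unit ridge length: F = V × PW = 14 × 30.3 = 424.2 mm·m/s.
Spread over the 78 km slope with efficiency ε = 0.43: R = ε·F/W = 0.43 × 424.2 / 78000 m = 2.339e-03 mm/s.
R = 2.339e-03 × 3600 = 8.42 mm/hr.
Over 26 h: total = 8.42 × 26 = 218.92 ≈ 219 mm.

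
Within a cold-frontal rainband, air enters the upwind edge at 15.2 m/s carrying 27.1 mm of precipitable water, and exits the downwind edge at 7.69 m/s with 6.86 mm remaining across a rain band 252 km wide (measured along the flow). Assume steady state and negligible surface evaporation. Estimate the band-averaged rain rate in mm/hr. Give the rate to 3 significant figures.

R ≈ 5.13 mm/hr

Column moisture flux per unit crosswind length is F = V × PW.
Inflow: F_in = 15.2 × 27.1 = 411.92 mm·m/s
Outflow: F_out = 7.69 × 6.86 = 52.7534 mm·m/s
Steady-state rate R = (F_in − F_out)/L = (411.92 − 52.7534) / 252000 m = 1.425e-03 mm/s.
R = 1.425e-03 × 3600 = 5.13 mm/hr.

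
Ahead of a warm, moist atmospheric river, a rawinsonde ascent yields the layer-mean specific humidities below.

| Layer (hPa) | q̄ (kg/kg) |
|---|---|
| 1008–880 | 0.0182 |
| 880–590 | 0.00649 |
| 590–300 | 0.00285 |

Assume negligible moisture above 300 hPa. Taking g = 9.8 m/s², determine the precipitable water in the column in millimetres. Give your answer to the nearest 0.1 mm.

PW ≈ 51.4 mm

Precipitable water is the column-integrated vapour mass per unit area: PW = (1/g) Σ q̄ Δp, with q in kg/kg and Δp in Pa (1 kg/m² of water = 1 mm).
Layer 1008–880 hPa: Δp = 128 hPa = 12800 Pa, q̄ = 0.0182 kg/kg → 0.0182 × 12800 / 9.8 = 23.77 mm
Layer 880–590 hPa: Δp = 290 hPa = 29000 Pa, q̄ = 0.00649 kg/kg → 0.00649 × 29000 / 9.8 = 19.21 mm
Layer 590–300 hPa: Δp = 290 hPa = 29000 Pa, q̄ = 0.00285 kg/kg → 0.00285 × 29000 / 9.8 = 8.43 mm
PW = 23.77 + 19.21 + 8.43 = 51.41 ≈ 51.4 mm.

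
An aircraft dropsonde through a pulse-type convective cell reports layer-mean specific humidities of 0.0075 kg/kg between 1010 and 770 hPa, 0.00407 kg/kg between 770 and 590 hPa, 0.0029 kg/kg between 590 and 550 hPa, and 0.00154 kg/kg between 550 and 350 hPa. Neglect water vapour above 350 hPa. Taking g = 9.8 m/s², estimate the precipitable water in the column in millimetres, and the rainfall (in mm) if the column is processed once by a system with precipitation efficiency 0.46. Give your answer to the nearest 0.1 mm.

Precipitable water is the column-integrated vapour mass per unit area: PW = (1/g) Σ q̄ Δp, with q in kg/kg and Δp in Pa (1 kg/m² of water = 1 mm).
Layer 1010–770 hPa: Δp = 240 hPa = 24000 Pa, q̄ = 0.0075 kg/kg → 0.0075 × 24000 / 9.8 = 18.37 mm
Layer 770–590 hPa: Δp = 180 hPa = 18000 Pa, q̄ = 0.00407 kg/kg → 0.00407 × 18000 / 9.8 = 7.48 mm
Layer 590–550 hPa: Δp = 40 hPa = 4000 Pa, q̄ = 0.0029 kg/kg → 0.0029 × 4000 / 9.8 = 1.18 mm
Layer 550–350 hPa: Δp = 200 hPa = 20000 Pa, q̄ = 0.00154 kg/kg → 0.00154 × 20000 / 9.8 = 3.14 mm
PW = 18.37 + 7.48 + 1.18 + 3.14 = 30.17 ≈ 30.2 mm.
Rainfall = ε × PW = 0.46 × 30.2 = 13.9 mm.

PW ≈ 30.2 mm; rainfall ≈ 13.9 mm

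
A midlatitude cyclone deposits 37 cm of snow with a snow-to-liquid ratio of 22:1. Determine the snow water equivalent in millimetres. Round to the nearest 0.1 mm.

SWE ≈ 16.8 mm

SWE = snow depth / ratio = 37 cm / 22 = 1.682 cm = 16.8 mm.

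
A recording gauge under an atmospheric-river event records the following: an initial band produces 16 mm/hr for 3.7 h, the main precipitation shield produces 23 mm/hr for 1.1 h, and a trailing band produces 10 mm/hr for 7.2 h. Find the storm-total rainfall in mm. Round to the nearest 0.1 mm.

total ≈ 156.5 mm

Total = Σ Rᵢ Δtᵢ = 16 × 3.7 + 23 × 1.1 + 10 × 7.2
      = 59.2 + 25.3 + 72 = 156.5 mm.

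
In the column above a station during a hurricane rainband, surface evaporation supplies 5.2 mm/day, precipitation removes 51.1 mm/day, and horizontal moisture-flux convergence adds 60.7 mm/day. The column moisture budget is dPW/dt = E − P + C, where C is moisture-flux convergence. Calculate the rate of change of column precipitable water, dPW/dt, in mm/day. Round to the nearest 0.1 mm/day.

dPW/dt ≈ 14.8 mm/day

dPW/dt = E − P + C = 5.2 − 51.1 + (60.7) = 14.8 mm/day.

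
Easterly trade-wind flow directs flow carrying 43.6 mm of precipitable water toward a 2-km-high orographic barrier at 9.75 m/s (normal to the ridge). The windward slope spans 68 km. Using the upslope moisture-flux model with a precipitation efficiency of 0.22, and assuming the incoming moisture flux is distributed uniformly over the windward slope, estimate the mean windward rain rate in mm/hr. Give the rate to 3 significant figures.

R ≈ 4.95 mm/hr

Incoming column moisture flux per unit ridge length: F = V × PW = 9.75 × 43.6 = 425.1 mm·m/s.
Spread over the 68 km slope with efficiency ε = 0.22: R = ε·F/W = 0.22 × 425.1 / 68000 m = 1.375e-03 mm/s.
R = 1.375e-03 × 3600 = 4.95 mm/hr.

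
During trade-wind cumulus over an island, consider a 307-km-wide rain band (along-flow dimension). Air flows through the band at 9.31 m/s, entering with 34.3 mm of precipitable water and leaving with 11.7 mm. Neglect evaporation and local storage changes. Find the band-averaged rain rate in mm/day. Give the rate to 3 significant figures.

R ≈ 59.2 mm/day

Column moisture flux per unit crosswind length is F = V × PW.
Inflow: F_in = 9.31 × 34.3 = 319.333 mm·m/s
Outflow: F_out = 9.31 × 11.7 = 108.927 mm·m/s
Steady-state rate R = (F_in − F_out)/L = (319.333 − 108.927) / 307000 m = 6.854e-04 mm/s.
R = 6.854e-04 × 3600 × 24 = 59.2 mm/day.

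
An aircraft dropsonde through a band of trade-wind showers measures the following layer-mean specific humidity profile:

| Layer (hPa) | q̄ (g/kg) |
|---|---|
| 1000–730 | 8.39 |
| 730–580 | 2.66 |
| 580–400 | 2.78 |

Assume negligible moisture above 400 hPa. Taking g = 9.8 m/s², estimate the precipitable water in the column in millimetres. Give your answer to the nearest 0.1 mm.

PW ≈ 32.3 mm

Precipitable water is the column-integrated vapour mass per unit area: PW = (1/g) Σ q̄ Δp, with q in kg/kg and Δp in Pa (1 kg/m² of water = 1 mm).
Layer 1000–730 hPa: Δp = 270 hPa = 27000 Pa, q̄ = 0.00839 kg/kg → 0.00839 × 27000 / 9.8 = 23.12 mm
Layer 730–580 hPa: Δp = 150 hPa = 15000 Pa, q̄ = 0.00266 kg/kg → 0.00266 × 15000 / 9.8 = 4.07 mm
Layer 580–400 hPa: Δp = 180 hPa = 18000 Pa, q̄ = 0.00278 kg/kg → 0.00278 × 18000 / 9.8 = 5.11 mm
PW = 23.12 + 4.07 + 5.11 = 32.30 ≈ 32.3 mm.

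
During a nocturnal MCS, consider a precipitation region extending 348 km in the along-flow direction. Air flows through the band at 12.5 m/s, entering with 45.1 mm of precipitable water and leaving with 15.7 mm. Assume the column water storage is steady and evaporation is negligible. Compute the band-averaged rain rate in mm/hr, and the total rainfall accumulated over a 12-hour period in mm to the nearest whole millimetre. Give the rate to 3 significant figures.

R ≈ 3.80 mm/hr; total ≈ 46 mm

Column moisture flux per unit crosswind length is F = V × PW.
Inflow: F_in = 12.5 × 45.1 = 563.75 mm·m/s
Outflow: F_out = 12.5 × 15.7 = 196.25 mm·m/s
Steady-state rate R = (F_in − F_out)/L = (563.75 − 196.25) / 348000 m = 1.056e-03 mm/s.
R = 1.056e-03 × 3600 = 3.80 mm/hr.
Over 12 h: total = 3.80 × 12 = 45.6 ≈ 46 mm.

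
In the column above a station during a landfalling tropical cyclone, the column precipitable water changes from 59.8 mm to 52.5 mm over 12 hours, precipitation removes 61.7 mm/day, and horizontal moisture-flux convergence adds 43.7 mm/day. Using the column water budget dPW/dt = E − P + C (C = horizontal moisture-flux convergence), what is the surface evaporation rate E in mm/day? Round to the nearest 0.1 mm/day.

dPW/dt = (52.5 − 59.8) mm / (12/24 day) = -14.600 mm/day.
E = dPW/dt + P − C = (-14.600) + 61.7 − (43.7) = 3.4 mm/day.

E ≈ 3.4 mm/day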